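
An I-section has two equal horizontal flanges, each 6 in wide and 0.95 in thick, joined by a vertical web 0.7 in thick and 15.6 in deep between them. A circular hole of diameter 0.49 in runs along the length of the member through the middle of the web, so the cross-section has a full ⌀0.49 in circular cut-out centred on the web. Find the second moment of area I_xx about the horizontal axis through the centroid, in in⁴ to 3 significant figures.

Break the section into simple shapes (no overlaps), measuring from the bottom-left corner of the bounding box.
Bottom flange: 6 × 0.95, A = 5.7 in², y = 0.475 in, Ī = 0.42869 in⁴.
Web: 0.7 × 15.6, A = 10.92 in², y = 8.75 in, Ī = 221.46 in⁴.
Top flange: 6 × 0.95, A = 5.7 in², y = 17.025 in, Ī = 0.42869 in⁴.
Hole (subtracted): ⌀0.49, A = 0.18857 in², y = 8.75 in, Ī = 0.0028298 in⁴.
By symmetry the centroid is at mid-height, ȳ = 8.75 in.
Transfer each piece to the horizontal axis through the centroid using Ī + A·d² with d = y − 8.75:
  bottom flange: d = -8.275 in → contributes +390.74 in⁴
  web: d = 0 in → contributes +221.46 in⁴
  top flange: d = 8.275 in → contributes +390.74 in⁴
  hole: d = 0 in → contributes −0.0028298 in⁴
Total I = 1002.9 in⁴.

I_xx ≈ 1000 in⁴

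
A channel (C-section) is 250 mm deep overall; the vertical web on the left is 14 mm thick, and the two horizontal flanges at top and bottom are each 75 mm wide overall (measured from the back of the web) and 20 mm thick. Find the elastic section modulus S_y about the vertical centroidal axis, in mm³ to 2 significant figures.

Break the section into simple shapes (no overlaps), measuring from the bottom-left corner of the bounding box.
Web: 14 × 250, A = 3 500 mm², x = 7 mm, Ī = 57 167 mm⁴.
Top flange (beyond web): 61 × 20, A = 1 220 mm², x = 44.5 mm, Ī = 378 302 mm⁴.
Bottom flange (beyond web): 61 × 20, A = 1 220 mm², x = 44.5 mm, Ī = 378 302 mm⁴.
Centroid: x̄ = ΣA·x / ΣA = 22.4 mm.
Transfer each piece to the vertical centroidal axis using Ī + A·d² with d = x − 22.4:
  web: d = -15.4 mm → contributes +887 662 mm⁴
  top flange (beyond web): d = 22.1 mm → contributes +973 944 mm⁴
  bottom flange (beyond web): d = 22.1 mm → contributes +973 944 mm⁴
Total I = 2 835 550 mm⁴.
Extreme fibre distance c = 52.6 mm; S = I/c = 53 912 mm³.

S_y ≈ 5.4 × 10⁴ mm³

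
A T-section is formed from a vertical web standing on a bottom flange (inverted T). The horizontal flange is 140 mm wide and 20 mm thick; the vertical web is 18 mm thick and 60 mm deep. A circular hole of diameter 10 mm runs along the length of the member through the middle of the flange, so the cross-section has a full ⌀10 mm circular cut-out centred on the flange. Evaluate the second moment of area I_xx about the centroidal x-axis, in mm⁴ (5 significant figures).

I_xx ≈ 1.6539 × 10⁶ mm⁴

Decompose the section into non-overlapping parts with the origin at the bottom-left of its bounding rectangle.
Flange: 140 × 20, A = 2 800 mm², y = 10 mm, Ī = 93333.33 mm⁴.
Web: 18 × 60, A = 1 080 mm², y = 50 mm, Ī = 324 000 mm⁴.
Hole (subtracted): ⌀10, A = 78.53982 mm², y = 10 mm, Ī = 490.8739 mm⁴.
Centroid: ȳ = ΣA·y / ΣA = 21.36405 mm.
Transfer each piece to the centroidal x-axis using Ī + A·d² with d = y − 21.36405:
  flange: d = -11.36405 mm → contributes +454930.2 mm⁴
  web: d = 28.63595 mm → contributes +1 209 619 mm⁴
  hole: d = -11.36405 mm → contributes −10633.64 mm⁴
Total I = 1 653 915 mm⁴.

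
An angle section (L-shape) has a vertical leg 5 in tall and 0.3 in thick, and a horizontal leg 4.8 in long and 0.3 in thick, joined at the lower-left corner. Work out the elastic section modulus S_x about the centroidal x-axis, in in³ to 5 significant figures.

Break the section into simple shapes (no overlaps), measuring from the bottom-left corner of the bounding box.
Vertical leg: 0.3 × 5, A = 1.5 in², y = 2.5 in, Ī = 3.125 in⁴.
Horizontal leg (remainder): 4.5 × 0.3, A = 1.35 in², y = 0.15 in, Ī = 0.010125 in⁴.
Centroid: ȳ = ΣA·y / ΣA = 1.386842 in.
Transfer each piece to the centroidal x-axis using Ī + A·d² with d = y − 1.386842:
  vertical leg: d = 1.113158 in → contributes +4.983681 in⁴
  horizontal leg (remainder): d = -1.236842 in → contributes +2.075326 in⁴
Total I = 7.059007 in⁴.
Extreme fibre distance c = 3.613158 in; S = I/c = 1.953694 in³.

S_x ≈ 1.9537 in³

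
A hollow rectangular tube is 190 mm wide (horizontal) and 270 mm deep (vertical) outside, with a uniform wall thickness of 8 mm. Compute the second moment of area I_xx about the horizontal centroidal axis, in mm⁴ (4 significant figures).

Treat the section as a set of non-overlapping primitives; coordinates are from the bounding-box lower-left.
Outer rectangle: 190 × 270, A = 51 300 mm², y = 135 mm, Ī = 311 647 500 mm⁴.
Inner void (subtracted): 174 × 254, A = 44 196 mm², y = 135 mm, Ī = 237 612 428 mm⁴.
By symmetry the centroid is at mid-height, ȳ = 135 mm.
All pieces are centred on the horizontal centroidal axis, so I = ΣĪ (holes subtracted) = 74 035 072 mm⁴.

I_xx ≈ 7.404 × 10⁷ mm⁴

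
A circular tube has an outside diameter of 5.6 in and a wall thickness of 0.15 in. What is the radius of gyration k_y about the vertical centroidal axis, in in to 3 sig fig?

Split into non-overlapping primitives; take the origin at the lower-left of the bounding box.
Outer circle: ⌀5.6, A = 24.63 in², x = 2.8 in, Ī = 48.275 in⁴.
Bore (subtracted): ⌀5.3, A = 22.062 in², x = 2.8 in, Ī = 38.732 in⁴.
By symmetry the centroid is at mid-width, x̄ = 2.8 in.
All pieces are centred on the vertical centroidal axis, so I = ΣĪ (holes subtracted) = 9.5427 in⁴.
Radius of gyration: k = √(I/A) = √(9.5427 / 2.5683) = 1.9276 in.

k_y ≈ 1.93 in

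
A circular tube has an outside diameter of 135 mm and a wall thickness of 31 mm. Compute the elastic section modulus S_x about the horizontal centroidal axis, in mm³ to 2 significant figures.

Decompose the section into non-overlapping parts with the origin at the bottom-left of its bounding rectangle.
Outer circle: ⌀135, A = 14 314 mm², y = 67.5 mm, Ī = 16 304 406 mm⁴.
Bore (subtracted): ⌀73, A = 4 185 mm², y = 67.5 mm, Ī = 1 393 995 mm⁴.
By symmetry the centroid is at mid-height, ȳ = 67.5 mm.
All pieces are centred on the horizontal centroidal axis, so I = ΣĪ (holes subtracted) = 14 910 410 mm⁴.
Extreme fibre distance c = 67.5 mm; S = I/c = 220 895 mm³.

S_x ≈ 2.2 × 10⁵ mm³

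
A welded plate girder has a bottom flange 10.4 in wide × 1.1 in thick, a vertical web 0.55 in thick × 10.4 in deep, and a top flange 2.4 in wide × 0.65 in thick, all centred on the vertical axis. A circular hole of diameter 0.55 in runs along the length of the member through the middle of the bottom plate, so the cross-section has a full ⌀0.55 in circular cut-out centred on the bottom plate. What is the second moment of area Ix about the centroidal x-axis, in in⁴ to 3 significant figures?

Ix ≈ 302 in⁴

Split into non-overlapping primitives; take the origin at the lower-left of the bounding box.
Bottom plate: 10.4 × 1.1, A = 11.44 in², y = 0.55 in, Ī = 1.1535 in⁴.
Web plate: 0.55 × 10.4, A = 5.72 in², y = 6.3 in, Ī = 51.556 in⁴.
Top plate: 2.4 × 0.65, A = 1.56 in², y = 11.825 in, Ī = 0.054925 in⁴.
Hole (subtracted): ⌀0.55, A = 0.23758 in², y = 0.55 in, Ī = 0.0044918 in⁴.
Centroid: ȳ = ΣA·y / ΣA = 3.2812 in.
Transfer each piece to the centroidal x-axis using Ī + A·d² with d = y − 3.2812:
  bottom plate: d = -2.7312 in → contributes +86.489 in⁴
  web plate: d = 3.0188 in → contributes +103.68 in⁴
  top plate: d = 8.5438 in → contributes +113.93 in⁴
  hole: d = -2.7312 in → contributes −1.7767 in⁴
Total I = 302.33 in⁴.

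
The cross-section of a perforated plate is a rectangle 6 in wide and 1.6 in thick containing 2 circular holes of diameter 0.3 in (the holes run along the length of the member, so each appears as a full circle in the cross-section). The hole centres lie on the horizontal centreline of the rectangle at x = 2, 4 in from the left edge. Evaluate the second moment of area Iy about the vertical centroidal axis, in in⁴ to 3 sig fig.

Break the section into simple shapes (no overlaps), measuring from the bottom-left corner of the bounding box.
Plate: 6 × 1.6, A = 9.6 in², x = 3 in, Ī = 28.8 in⁴.
Hole 1 (subtracted): ⌀0.3, A = 0.070686 in², x = 2 in, Ī = 0.00039761 in⁴.
Hole 2 (subtracted): ⌀0.3, A = 0.070686 in², x = 4 in, Ī = 0.00039761 in⁴.
By symmetry the centroid is at mid-width, x̄ = 3 in.
Transfer each piece to the vertical centroidal axis using Ī + A·d² with d = x − 3:
  plate: d = 0 in → contributes +28.8 in⁴
  hole 1: d = -1 in → contributes −0.071083 in⁴
  hole 2: d = 1 in → contributes −0.071083 in⁴
Total I = 28.658 in⁴.

Iy ≈ 28.7 in⁴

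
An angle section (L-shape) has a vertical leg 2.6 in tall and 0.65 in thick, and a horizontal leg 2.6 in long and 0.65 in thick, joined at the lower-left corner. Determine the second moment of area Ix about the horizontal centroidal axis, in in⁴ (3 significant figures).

Break the section into simple shapes (no overlaps), measuring from the bottom-left corner of the bounding box.
Vertical leg: 0.65 × 2.6, A = 1.69 in², y = 1.3 in, Ī = 0.95203 in⁴.
Horizontal leg (remainder): 1.95 × 0.65, A = 1.2675 in², y = 0.325 in, Ī = 0.044627 in⁴.
Centroid: ȳ = ΣA·y / ΣA = 0.88214 in.
Transfer each piece to the horizontal centroidal axis using Ī + A·d² with d = y − 0.88214:
  vertical leg: d = 0.41786 in → contributes +1.2471 in⁴
  horizontal leg (remainder): d = -0.55714 in → contributes +0.43807 in⁴
Total I = 1.6852 in⁴.

Ix ≈ 1.69 in⁴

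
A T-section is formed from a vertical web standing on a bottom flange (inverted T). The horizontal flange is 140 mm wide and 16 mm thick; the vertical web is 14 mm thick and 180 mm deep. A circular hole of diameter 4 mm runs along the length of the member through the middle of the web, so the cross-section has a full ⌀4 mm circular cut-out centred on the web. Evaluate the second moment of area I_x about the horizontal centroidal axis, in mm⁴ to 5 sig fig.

Split into non-overlapping primitives; take the origin at the lower-left of the bounding box.
Flange: 140 × 16, A = 2 240 mm², y = 8 mm, Ī = 47786.67 mm⁴.
Web: 14 × 180, A = 2 520 mm², y = 106 mm, Ī = 6 804 000 mm⁴.
Hole (subtracted): ⌀4, A = 12.56637 mm², y = 106 mm, Ī = 12.56637 mm⁴.
Centroid: ȳ = ΣA·y / ΣA = 59.76028 mm.
Transfer each piece to the horizontal centroidal axis using Ī + A·d² with d = y − 59.76028:
  flange: d = -51.76028 mm → contributes +6 049 030 mm⁴
  web: d = 46.23972 mm → contributes +12 192 041 mm⁴
  hole: d = 46.23972 mm → contributes −26880.87 mm⁴
Total I = 18 214 191 mm⁴.

I_x ≈ 1.8214 × 10⁷ mm⁴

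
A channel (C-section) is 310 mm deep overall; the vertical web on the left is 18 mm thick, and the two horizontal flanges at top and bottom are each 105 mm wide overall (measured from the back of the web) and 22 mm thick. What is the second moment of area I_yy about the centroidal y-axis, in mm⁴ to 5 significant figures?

I_yy ≈ 8.8231 × 10⁶ mm⁴

Break the section into simple shapes (no overlaps), measuring from the bottom-left corner of the bounding box.
Web: 18 × 310, A = 5 580 mm², x = 9 mm, Ī = 150 660 mm⁴.
Top flange (beyond web): 87 × 22, A = 1 914 mm², x = 61.5 mm, Ī = 1 207 256 mm⁴.
Bottom flange (beyond web): 87 × 22, A = 1 914 mm², x = 61.5 mm, Ī = 1 207 256 mm⁴.
Centroid: x̄ = ΣA·x / ΣA = 30.36161 mm.
Transfer each piece to the centroidal y-axis using Ī + A·d² with d = x − 30.36161:
  web: d = -21.36161 mm → contributes +2 696 916 mm⁴
  top flange (beyond web): d = 31.13839 mm → contributes +3 063 069 mm⁴
  bottom flange (beyond web): d = 31.13839 mm → contributes +3 063 069 mm⁴
Total I = 8 823 054 mm⁴.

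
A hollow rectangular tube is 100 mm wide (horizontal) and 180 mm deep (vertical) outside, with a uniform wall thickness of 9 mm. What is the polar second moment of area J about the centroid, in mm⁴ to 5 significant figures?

J ≈ 2.7104 × 10⁷ mm⁴

Break the section into simple shapes (no overlaps), measuring from the bottom-left corner of the bounding box.
Outer rectangle: 100 × 180, A = 18 000 mm², y = 90 mm, Ī = 48 600 000 mm⁴.
Inner void (subtracted): 82 × 162, A = 13 284 mm², y = 90 mm, Ī = 29 052 108 mm⁴.
By symmetry the centroid is at mid-height, ȳ = 90 mm.
All pieces are centred on the centroidal x-axis, so I = ΣĪ (holes subtracted) = 19 547 892 mm⁴.
Repeating about the centroidal y-axis gives I_y = 7 556 532 mm⁴.
Polar second moment: J = I_x + I_y = 27 104 424 mm⁴.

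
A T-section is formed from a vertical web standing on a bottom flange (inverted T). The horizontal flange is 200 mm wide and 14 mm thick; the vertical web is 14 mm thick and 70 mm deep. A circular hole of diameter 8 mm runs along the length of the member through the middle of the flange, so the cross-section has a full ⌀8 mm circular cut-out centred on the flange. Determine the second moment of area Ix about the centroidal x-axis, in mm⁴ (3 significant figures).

Ix ≈ 1.72 × 10⁶ mm⁴

Break the section into simple shapes (no overlaps), measuring from the bottom-left corner of the bounding box.
Flange: 200 × 14, A = 2 800 mm², y = 7 mm, Ī = 45 733 mm⁴.
Web: 14 × 70, A = 980 mm², y = 49 mm, Ī = 400 167 mm⁴.
Hole (subtracted): ⌀8, A = 50.265 mm², y = 7 mm, Ī = 201.06 mm⁴.
Centroid: ȳ = ΣA·y / ΣA = 18.036 mm.
Transfer each piece to the centroidal x-axis using Ī + A·d² with d = y − 18.036:
  flange: d = -11.036 mm → contributes +386 732 mm⁴
  web: d = 30.964 mm → contributes +1 339 783 mm⁴
  hole: d = -11.036 mm → contributes −6322.7 mm⁴
Total I = 1 720 192 mm⁴.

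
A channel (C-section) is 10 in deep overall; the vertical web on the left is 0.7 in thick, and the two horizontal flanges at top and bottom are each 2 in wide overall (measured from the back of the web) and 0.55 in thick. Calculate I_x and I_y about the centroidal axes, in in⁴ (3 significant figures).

Treat the section as a set of non-overlapping primitives; coordinates are from the bounding-box lower-left.
Web: 0.7 × 10, A = 7 in², y = 5 in, Ī = 58.333 in⁴.
Top flange (beyond web): 1.3 × 0.55, A = 0.715 in², y = 9.725 in, Ī = 0.018024 in⁴.
Bottom flange (beyond web): 1.3 × 0.55, A = 0.715 in², y = 0.275 in, Ī = 0.018024 in⁴.
By symmetry the centroid is at mid-height, ȳ = 5 in.
Transfer each piece to the centroidal x-axis using Ī + A·d² with d = y − 5:
  web: d = 0 in → contributes +58.333 in⁴
  top flange (beyond web): d = 4.725 in → contributes +15.981 in⁴
  bottom flange (beyond web): d = -4.725 in → contributes +15.981 in⁴
Total I = 90.295 in⁴.
For the y-axis: x̄ = 0.51963 in.
Repeating about the centroidal y-axis gives I_y = 1.6747 in⁴.

I_x ≈ 90.3 in⁴, I_y ≈ 1.67 in⁴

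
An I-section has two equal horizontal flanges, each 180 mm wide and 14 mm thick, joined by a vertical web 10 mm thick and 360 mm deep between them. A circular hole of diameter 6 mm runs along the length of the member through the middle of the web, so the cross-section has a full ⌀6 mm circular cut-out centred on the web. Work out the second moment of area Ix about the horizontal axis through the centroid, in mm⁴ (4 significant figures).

Treat the section as a set of non-overlapping primitives; coordinates are from the bounding-box lower-left.
Bottom flange: 180 × 14, A = 2 520 mm², y = 7 mm, Ī = 41 160 mm⁴.
Web: 10 × 360, A = 3 600 mm², y = 194 mm, Ī = 38 880 000 mm⁴.
Top flange: 180 × 14, A = 2 520 mm², y = 381 mm, Ī = 41 160 mm⁴.
Hole (subtracted): ⌀6, A = 28.2743 mm², y = 194 mm, Ī = 63.6173 mm⁴.
By symmetry the centroid is at mid-height, ȳ = 194 mm.
Transfer each piece to the horizontal axis through the centroid using Ī + A·d² with d = y − 194:
  bottom flange: d = -187 mm → contributes +88 163 040 mm⁴
  web: d = 0 mm → contributes +38 880 000 mm⁴
  top flange: d = 187 mm → contributes +88 163 040 mm⁴
  hole: d = 0 mm → contributes −63.6173 mm⁴
Total I = 215 206 016 mm⁴.

Ix ≈ 2.152 × 10⁸ mm⁴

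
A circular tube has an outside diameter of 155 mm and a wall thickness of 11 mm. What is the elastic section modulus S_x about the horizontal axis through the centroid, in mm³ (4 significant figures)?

Decompose the section into non-overlapping parts with the origin at the bottom-left of its bounding rectangle.
Outer circle: ⌀155, A = 18869.2 mm², y = 77.5 mm, Ī = 28 333 269 mm⁴.
Bore (subtracted): ⌀133, A = 13892.9 mm², y = 77.5 mm, Ī = 15 359 478 mm⁴.
By symmetry the centroid is at mid-height, ȳ = 77.5 mm.
All pieces are centred on the horizontal axis through the centroid, so I = ΣĪ (holes subtracted) = 12 973 791 mm⁴.
Extreme fibre distance c = 77.5 mm; S = I/c = 167 404 mm³.

S_x ≈ 1.674 × 10⁵ mm³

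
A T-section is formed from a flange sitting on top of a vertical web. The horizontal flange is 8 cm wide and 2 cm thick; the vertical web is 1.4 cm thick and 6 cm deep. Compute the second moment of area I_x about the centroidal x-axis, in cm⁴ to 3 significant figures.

I_x ≈ 119 cm⁴

Decompose the section into non-overlapping parts with the origin at the bottom-left of its bounding rectangle.
Flange: 8 × 2, A = 16 cm², y = 7 cm, Ī = 5.3333 cm⁴.
Web: 1.4 × 6, A = 8.4 cm², y = 3 cm, Ī = 25.2 cm⁴.
Centroid: ȳ = ΣA·y / ΣA = 5.623 cm.
Transfer each piece to the centroidal x-axis using Ī + A·d² with d = y − 5.623:
  flange: d = 1.377 cm → contributes +35.674 cm⁴
  web: d = -2.623 cm → contributes +82.991 cm⁴
Total I = 118.66 cm⁴.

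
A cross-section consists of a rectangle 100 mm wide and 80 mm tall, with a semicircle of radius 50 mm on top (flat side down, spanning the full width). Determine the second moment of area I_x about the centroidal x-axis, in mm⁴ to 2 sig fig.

Treat the section as a set of non-overlapping primitives; coordinates are from the bounding-box lower-left.
Rectangular body: 100 × 80, A = 8 000 mm², y = 40 mm, Ī = 4 266 667 mm⁴.
Semicircular cap: semicircle r = 50, A = 3 927 mm², y = 101.2 mm, Ī = 685 981 mm⁴.
Centroid: ȳ = ΣA·y / ΣA = 60.16 mm.
Transfer each piece to the centroidal x-axis using Ī + A·d² with d = y − 60.16:
  rectangular body: d = -20.16 mm → contributes +7 517 120 mm⁴
  semicircular cap: d = 41.06 mm → contributes +7 307 751 mm⁴
Total I = 14 824 871 mm⁴.

I_x ≈ 1.5 × 10⁷ mm⁴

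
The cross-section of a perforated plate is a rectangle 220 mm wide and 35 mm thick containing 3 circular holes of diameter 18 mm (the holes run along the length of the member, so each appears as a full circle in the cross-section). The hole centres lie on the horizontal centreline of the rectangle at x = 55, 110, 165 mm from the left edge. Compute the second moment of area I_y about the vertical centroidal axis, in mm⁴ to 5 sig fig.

Decompose the section into non-overlapping parts with the origin at the bottom-left of its bounding rectangle.
Plate: 220 × 35, A = 7 700 mm², x = 110 mm, Ī = 31 056 667 mm⁴.
Hole 1 (subtracted): ⌀18, A = 254.469 mm², x = 55 mm, Ī = 5152.997 mm⁴.
Hole 2 (subtracted): ⌀18, A = 254.469 mm², x = 110 mm, Ī = 5152.997 mm⁴.
Hole 3 (subtracted): ⌀18, A = 254.469 mm², x = 165 mm, Ī = 5152.997 mm⁴.
By symmetry the centroid is at mid-width, x̄ = 110 mm.
Transfer each piece to the vertical centroidal axis using Ī + A·d² with d = x − 110:
  plate: d = 0 mm → contributes +31 056 667 mm⁴
  hole 1: d = -55 mm → contributes −774921.7 mm⁴
  hole 2: d = 0 mm → contributes −5152.997 mm⁴
  hole 3: d = 55 mm → contributes −774921.7 mm⁴
Total I = 29 501 670 mm⁴.

I_y ≈ 2.9502 × 10⁷ mm⁴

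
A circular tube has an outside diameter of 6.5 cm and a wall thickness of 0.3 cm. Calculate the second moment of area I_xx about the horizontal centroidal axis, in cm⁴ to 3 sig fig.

Treat the section as a set of non-overlapping primitives; coordinates are from the bounding-box lower-left.
Outer circle: ⌀6.5, A = 33.183 cm², y = 3.25 cm, Ī = 87.624 cm⁴.
Bore (subtracted): ⌀5.9, A = 27.34 cm², y = 3.25 cm, Ī = 59.481 cm⁴.
By symmetry the centroid is at mid-height, ȳ = 3.25 cm.
All pieces are centred on the horizontal centroidal axis, so I = ΣĪ (holes subtracted) = 28.143 cm⁴.

I_xx ≈ 28.1 cm⁴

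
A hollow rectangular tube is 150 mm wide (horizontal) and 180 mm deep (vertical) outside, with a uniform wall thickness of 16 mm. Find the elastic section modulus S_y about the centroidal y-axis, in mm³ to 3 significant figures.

Break the section into simple shapes (no overlaps), measuring from the bottom-left corner of the bounding box.
Outer rectangle: 150 × 180, A = 27 000 mm², x = 75 mm, Ī = 50 625 000 mm⁴.
Inner void (subtracted): 118 × 148, A = 17 464 mm², x = 75 mm, Ī = 20 264 061 mm⁴.
By symmetry the centroid is at mid-width, x̄ = 75 mm.
All pieces are centred on the centroidal y-axis, so I = ΣĪ (holes subtracted) = 30 360 939 mm⁴.
Extreme fibre distance c = 75 mm; S = I/c = 404 813 mm³.

S_y ≈ 4.05 × 10⁵ mm³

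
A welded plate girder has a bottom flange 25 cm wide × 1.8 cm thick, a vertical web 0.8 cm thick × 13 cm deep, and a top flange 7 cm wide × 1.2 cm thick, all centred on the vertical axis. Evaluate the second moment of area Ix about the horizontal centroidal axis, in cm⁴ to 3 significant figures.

Decompose the section into non-overlapping parts with the origin at the bottom-left of its bounding rectangle.
Bottom plate: 25 × 1.8, A = 45 cm², y = 0.9 cm, Ī = 12.15 cm⁴.
Web plate: 0.8 × 13, A = 10.4 cm², y = 8.3 cm, Ī = 146.47 cm⁴.
Top plate: 7 × 1.2, A = 8.4 cm², y = 15.4 cm, Ī = 1.008 cm⁴.
Centroid: ȳ = ΣA·y / ΣA = 4.0154 cm.
Transfer each piece to the horizontal centroidal axis using Ī + A·d² with d = y − 4.0154:
  bottom plate: d = -3.1154 cm → contributes +448.9 cm⁴
  web plate: d = 4.2846 cm → contributes +337.39 cm⁴
  top plate: d = 11.385 cm → contributes +1089.7 cm⁴
Total I = 1 876 cm⁴.

Ix ≈ 1880 cm⁴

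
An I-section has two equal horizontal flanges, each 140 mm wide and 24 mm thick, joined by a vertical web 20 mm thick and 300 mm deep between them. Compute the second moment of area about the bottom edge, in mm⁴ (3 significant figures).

Treat the section as a set of non-overlapping primitives; coordinates are from the bounding-box lower-left.
Bottom flange: 140 × 24, A = 3 360 mm², y = 12 mm, Ī = 161 280 mm⁴.
Web: 20 × 300, A = 6 000 mm², y = 174 mm, Ī = 45 000 000 mm⁴.
Top flange: 140 × 24, A = 3 360 mm², y = 336 mm, Ī = 161 280 mm⁴.
Transfer each piece to the bottom edge using Ī + A·d² with d = y − 0:
  bottom flange: d = 12 mm → contributes +645 120 mm⁴
  web: d = 174 mm → contributes +226 656 000 mm⁴
  top flange: d = 336 mm → contributes +379 491 840 mm⁴
Total I = 606 792 960 mm⁴.

I_base ≈ 6.07 × 10⁸ mm⁴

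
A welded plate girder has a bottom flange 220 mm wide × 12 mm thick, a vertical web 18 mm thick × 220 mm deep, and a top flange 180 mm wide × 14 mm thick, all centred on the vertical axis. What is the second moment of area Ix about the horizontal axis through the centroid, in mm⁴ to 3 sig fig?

Split into non-overlapping primitives; take the origin at the lower-left of the bounding box.
Bottom plate: 220 × 12, A = 2 640 mm², y = 6 mm, Ī = 31 680 mm⁴.
Web plate: 18 × 220, A = 3 960 mm², y = 122 mm, Ī = 15 972 000 mm⁴.
Top plate: 180 × 14, A = 2 520 mm², y = 239 mm, Ī = 41 160 mm⁴.
Centroid: ȳ = ΣA·y / ΣA = 120.75 mm.
Transfer each piece to the horizontal axis through the centroid using Ī + A·d² with d = y − 120.75:
  bottom plate: d = -114.75 mm → contributes +34 794 045 mm⁴
  web plate: d = 1.25 mm → contributes +15 978 188 mm⁴
  top plate: d = 118.25 mm → contributes +35 278 478 mm⁴
Total I = 86 050 710 mm⁴.

Ix ≈ 8.61 × 10⁷ mm⁴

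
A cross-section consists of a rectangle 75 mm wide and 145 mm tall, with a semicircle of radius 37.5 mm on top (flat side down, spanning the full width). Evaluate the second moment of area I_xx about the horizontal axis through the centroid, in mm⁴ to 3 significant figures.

Treat the section as a set of non-overlapping primitives; coordinates are from the bounding-box lower-left.
Rectangular body: 75 × 145, A = 10 875 mm², y = 72.5 mm, Ī = 19 053 906 mm⁴.
Semicircular cap: semicircle r = 37.5, A = 2208.9 mm², y = 160.92 mm, Ī = 217 049 mm⁴.
Centroid: ȳ = ΣA·y / ΣA = 87.427 mm.
Transfer each piece to the horizontal axis through the centroid using Ī + A·d² with d = y − 87.427:
  rectangular body: d = -14.927 mm → contributes +21 477 023 mm⁴
  semicircular cap: d = 73.488 mm → contributes +12 146 518 mm⁴
Total I = 33 623 541 mm⁴.

I_xx ≈ 3.36 × 10⁷ mm⁴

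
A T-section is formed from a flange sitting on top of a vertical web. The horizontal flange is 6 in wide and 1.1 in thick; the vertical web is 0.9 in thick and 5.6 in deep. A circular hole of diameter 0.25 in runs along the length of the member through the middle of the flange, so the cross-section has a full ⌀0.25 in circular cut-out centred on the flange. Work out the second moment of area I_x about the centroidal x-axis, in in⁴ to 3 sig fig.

Decompose the section into non-overlapping parts with the origin at the bottom-left of its bounding rectangle.
Flange: 6 × 1.1, A = 6.6 in², y = 6.15 in, Ī = 0.6655 in⁴.
Web: 0.9 × 5.6, A = 5.04 in², y = 2.8 in, Ī = 13.171 in⁴.
Hole (subtracted): ⌀0.25, A = 0.049087 in², y = 6.15 in, Ī = 0.00019175 in⁴.
Centroid: ȳ = ΣA·y / ΣA = 4.6933 in.
Transfer each piece to the centroidal x-axis using Ī + A·d² with d = y − 4.6933:
  flange: d = 1.4567 in → contributes +14.67 in⁴
  web: d = -1.8933 in → contributes +31.238 in⁴
  hole: d = 1.4567 in → contributes −0.10435 in⁴
Total I = 45.804 in⁴.

I_x ≈ 45.8 in⁴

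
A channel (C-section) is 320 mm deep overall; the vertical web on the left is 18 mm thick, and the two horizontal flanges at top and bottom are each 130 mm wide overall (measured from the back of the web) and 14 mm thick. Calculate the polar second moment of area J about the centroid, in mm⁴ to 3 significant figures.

Break the section into simple shapes (no overlaps), measuring from the bottom-left corner of the bounding box.
Web: 18 × 320, A = 5 760 mm², y = 160 mm, Ī = 49 152 000 mm⁴.
Top flange (beyond web): 112 × 14, A = 1 568 mm², y = 313 mm, Ī = 25 611 mm⁴.
Bottom flange (beyond web): 112 × 14, A = 1 568 mm², y = 7 mm, Ī = 25 611 mm⁴.
By symmetry the centroid is at mid-height, ȳ = 160 mm.
Transfer each piece to the centroidal x-axis using Ī + A·d² with d = y − 160:
  web: d = 0 mm → contributes +49 152 000 mm⁴
  top flange (beyond web): d = 153 mm → contributes +36 730 923 mm⁴
  bottom flange (beyond web): d = -153 mm → contributes +36 730 923 mm⁴
Total I = 122 613 845 mm⁴.
For the y-axis: x̄ = 31.914 mm.
Repeating about the centroidal y-axis gives I_y = 12 012 563 mm⁴.
Polar second moment: J = I_x + I_y = 134 626 408 mm⁴.

J ≈ 1.35 × 10⁸ mm⁴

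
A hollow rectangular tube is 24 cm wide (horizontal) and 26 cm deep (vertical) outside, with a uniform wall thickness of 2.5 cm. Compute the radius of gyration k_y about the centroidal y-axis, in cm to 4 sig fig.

k_y ≈ 8.932 cm

Decompose the section into non-overlapping parts with the origin at the bottom-left of its bounding rectangle.
Outer rectangle: 24 × 26, A = 624 cm², x = 12 cm, Ī = 29 952 cm⁴.
Inner void (subtracted): 19 × 21, A = 399 cm², x = 12 cm, Ī = 12003.3 cm⁴.
By symmetry the centroid is at mid-width, x̄ = 12 cm.
All pieces are centred on the centroidal y-axis, so I = ΣĪ (holes subtracted) = 17948.8 cm⁴.
Radius of gyration: k = √(I/A) = √(17948.8 / 225) = 8.93153 cm.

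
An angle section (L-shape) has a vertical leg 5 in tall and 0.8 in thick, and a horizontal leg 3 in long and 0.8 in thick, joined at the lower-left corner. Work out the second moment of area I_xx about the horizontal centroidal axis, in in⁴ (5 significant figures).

Split into non-overlapping primitives; take the origin at the lower-left of the bounding box.
Vertical leg: 0.8 × 5, A = 4 in², y = 2.5 in, Ī = 8.333333 in⁴.
Horizontal leg (remainder): 2.2 × 0.8, A = 1.76 in², y = 0.4 in, Ī = 0.09386667 in⁴.
Centroid: ȳ = ΣA·y / ΣA = 1.858333 in.
Transfer each piece to the horizontal centroidal axis using Ī + A·d² with d = y − 1.858333:
  vertical leg: d = 0.6416667 in → contributes +9.980278 in⁴
  horizontal leg (remainder): d = -1.458333 in → contributes +3.836922 in⁴
Total I = 13.8172 in⁴.

I_xx ≈ 13.817 in⁴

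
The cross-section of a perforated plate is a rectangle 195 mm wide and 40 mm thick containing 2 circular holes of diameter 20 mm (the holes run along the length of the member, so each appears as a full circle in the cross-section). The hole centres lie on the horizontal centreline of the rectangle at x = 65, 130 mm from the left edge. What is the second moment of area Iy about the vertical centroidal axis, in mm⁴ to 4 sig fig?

Break the section into simple shapes (no overlaps), measuring from the bottom-left corner of the bounding box.
Plate: 195 × 40, A = 7 800 mm², x = 97.5 mm, Ī = 24 716 250 mm⁴.
Hole 1 (subtracted): ⌀20, A = 314.159 mm², x = 65 mm, Ī = 7853.98 mm⁴.
Hole 2 (subtracted): ⌀20, A = 314.159 mm², x = 130 mm, Ī = 7853.98 mm⁴.
By symmetry the centroid is at mid-width, x̄ = 97.5 mm.
Transfer each piece to the vertical centroidal axis using Ī + A·d² with d = x − 97.5:
  plate: d = 0 mm → contributes +24 716 250 mm⁴
  hole 1: d = -32.5 mm → contributes −339 685 mm⁴
  hole 2: d = 32.5 mm → contributes −339 685 mm⁴
Total I = 24 036 881 mm⁴.

Iy ≈ 2.404 × 10⁷ mm⁴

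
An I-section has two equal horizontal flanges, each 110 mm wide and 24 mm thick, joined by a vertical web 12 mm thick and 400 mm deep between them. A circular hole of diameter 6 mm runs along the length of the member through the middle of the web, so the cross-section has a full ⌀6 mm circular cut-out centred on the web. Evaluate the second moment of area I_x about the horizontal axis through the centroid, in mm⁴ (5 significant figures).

Split into non-overlapping primitives; take the origin at the lower-left of the bounding box.
Bottom flange: 110 × 24, A = 2 640 mm², y = 12 mm, Ī = 126 720 mm⁴.
Web: 12 × 400, A = 4 800 mm², y = 224 mm, Ī = 64 000 000 mm⁴.
Top flange: 110 × 24, A = 2 640 mm², y = 436 mm, Ī = 126 720 mm⁴.
Hole (subtracted): ⌀6, A = 28.27433 mm², y = 224 mm, Ī = 63.61725 mm⁴.
By symmetry the centroid is at mid-height, ȳ = 224 mm.
Transfer each piece to the horizontal axis through the centroid using Ī + A·d² with d = y − 224:
  bottom flange: d = -212 mm → contributes +118 778 880 mm⁴
  web: d = 0 mm → contributes +64 000 000 mm⁴
  top flange: d = 212 mm → contributes +118 778 880 mm⁴
  hole: d = 0 mm → contributes −63.61725 mm⁴
Total I = 301 557 696 mm⁴.

I_x ≈ 3.0156 × 10⁸ mm⁴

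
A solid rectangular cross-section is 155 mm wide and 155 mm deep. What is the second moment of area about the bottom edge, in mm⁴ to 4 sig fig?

I_base ≈ 1.924 × 10⁸ mm⁴

The section: 155 × 155, A = 24 025 mm², y = 77.5 mm, Ī = 48 100 052 mm⁴.
Transfer it to the base of the section using Ī + A·d² with d = y − 0:
  the section: d = 77.5 mm → contributes +192 400 208 mm⁴
Total I = 192 400 208 mm⁴.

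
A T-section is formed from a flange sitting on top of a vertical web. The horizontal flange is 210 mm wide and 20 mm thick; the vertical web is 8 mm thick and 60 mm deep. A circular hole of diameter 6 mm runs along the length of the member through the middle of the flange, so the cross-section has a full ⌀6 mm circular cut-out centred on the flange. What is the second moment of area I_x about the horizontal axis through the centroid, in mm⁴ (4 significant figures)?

I_x ≈ 9.727 × 10⁵ mm⁴

Split into non-overlapping primitives; take the origin at the lower-left of the bounding box.
Flange: 210 × 20, A = 4 200 mm², y = 70 mm, Ī = 140 000 mm⁴.
Web: 8 × 60, A = 480 mm², y = 30 mm, Ī = 144 000 mm⁴.
Hole (subtracted): ⌀6, A = 28.2743 mm², y = 70 mm, Ī = 63.6173 mm⁴.
Centroid: ȳ = ΣA·y / ΣA = 65.8725 mm.
Transfer each piece to the horizontal axis through the centroid using Ī + A·d² with d = y − 65.8725:
  flange: d = 4.1275 mm → contributes +211 552 mm⁴
  web: d = -35.8725 mm → contributes +761 681 mm⁴
  hole: d = 4.1275 mm → contributes −545.306 mm⁴
Total I = 972 688 mm⁴.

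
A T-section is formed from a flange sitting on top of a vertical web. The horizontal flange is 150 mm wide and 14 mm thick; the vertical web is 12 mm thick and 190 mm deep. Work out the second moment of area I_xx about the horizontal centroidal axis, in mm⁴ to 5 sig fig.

I_xx ≈ 1.8266 × 10⁷ mm⁴

Treat the section as a set of non-overlapping primitives; coordinates are from the bounding-box lower-left.
Flange: 150 × 14, A = 2 100 mm², y = 197 mm, Ī = 34 300 mm⁴.
Web: 12 × 190, A = 2 280 mm², y = 95 mm, Ī = 6 859 000 mm⁴.
Centroid: ȳ = ΣA·y / ΣA = 143.9041 mm.
Transfer each piece to the horizontal centroidal axis using Ī + A·d² with d = y − 143.9041:
  flange: d = 53.09589 mm → contributes +5 954 565 mm⁴
  web: d = -48.90411 mm → contributes +12 311 875 mm⁴
Total I = 18 266 440 mm⁴.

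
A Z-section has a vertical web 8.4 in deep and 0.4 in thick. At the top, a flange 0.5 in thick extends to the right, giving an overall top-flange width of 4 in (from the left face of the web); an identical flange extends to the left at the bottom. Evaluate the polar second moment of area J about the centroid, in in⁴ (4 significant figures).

J ≈ 94.33 in⁴

Decompose the section into non-overlapping parts with the origin at the bottom-left of its bounding rectangle.
Web: 0.4 × 8.4, A = 3.36 in², y = 4.2 in, Ī = 19.7568 in⁴.
Top flange (beyond web): 3.6 × 0.5, A = 1.8 in², y = 8.15 in, Ī = 0.0375 in⁴.
Bottom flange (beyond web): 3.6 × 0.5, A = 1.8 in², y = 0.25 in, Ī = 0.0375 in⁴.
Centroid: ȳ = ΣA·y / ΣA = 4.2 in.
Transfer each piece to the centroidal x-axis using Ī + A·d² with d = y − 4.2:
  web: d = 0 in → contributes +19.7568 in⁴
  top flange (beyond web): d = 3.95 in → contributes +28.122 in⁴
  bottom flange (beyond web): d = -3.95 in → contributes +28.122 in⁴
Total I = 76.0008 in⁴.
For the y-axis: x̄ = 3.8 in.
Repeating about the centroidal y-axis gives I_y = 18.3328 in⁴.
Polar second moment: J = I_x + I_y = 94.3336 in⁴.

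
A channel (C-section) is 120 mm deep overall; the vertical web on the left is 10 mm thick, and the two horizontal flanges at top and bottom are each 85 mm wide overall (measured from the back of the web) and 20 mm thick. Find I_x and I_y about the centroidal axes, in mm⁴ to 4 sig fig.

I_x ≈ 9.040 × 10⁶ mm⁴, I_y ≈ 2.964 × 10⁶ mm⁴

Treat the section as a set of non-overlapping primitives; coordinates are from the bounding-box lower-left.
Web: 10 × 120, A = 1 200 mm², y = 60 mm, Ī = 1 440 000 mm⁴.
Top flange (beyond web): 75 × 20, A = 1 500 mm², y = 110 mm, Ī = 50 000 mm⁴.
Bottom flange (beyond web): 75 × 20, A = 1 500 mm², y = 10 mm, Ī = 50 000 mm⁴.
By symmetry the centroid is at mid-height, ȳ = 60 mm.
Transfer each piece to the centroidal x-axis using Ī + A·d² with d = y − 60:
  web: d = 0 mm → contributes +1 440 000 mm⁴
  top flange (beyond web): d = 50 mm → contributes +3 800 000 mm⁴
  bottom flange (beyond web): d = -50 mm → contributes +3 800 000 mm⁴
Total I = 9 040 000 mm⁴.
For the y-axis: x̄ = 35.3571 mm.
Repeating about the centroidal y-axis gives I_y = 2 964 464 mm⁴.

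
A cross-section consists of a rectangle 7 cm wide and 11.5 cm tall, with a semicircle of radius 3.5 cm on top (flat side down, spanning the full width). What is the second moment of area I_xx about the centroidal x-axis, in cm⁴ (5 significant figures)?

Treat the section as a set of non-overlapping primitives; coordinates are from the bounding-box lower-left.
Rectangular body: 7 × 11.5, A = 80.5 cm², y = 5.75 cm, Ī = 887.1771 cm⁴.
Semicircular cap: semicircle r = 3.5, A = 19.24226 cm², y = 12.98545 cm, Ī = 16.4704 cm⁴.
Centroid: ȳ = ΣA·y / ΣA = 7.145861 cm.
Transfer each piece to the centroidal x-axis using Ī + A·d² with d = y − 7.145861:
  rectangular body: d = -1.395861 cm → contributes +1044.025 cm⁴
  semicircular cap: d = 5.839585 cm → contributes +672.6459 cm⁴
Total I = 1716.671 cm⁴.

I_xx ≈ 1716.7 cm⁴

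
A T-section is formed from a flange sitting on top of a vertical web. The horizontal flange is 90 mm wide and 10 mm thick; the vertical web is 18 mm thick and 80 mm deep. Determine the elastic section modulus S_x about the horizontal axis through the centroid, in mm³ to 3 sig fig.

S_x ≈ 3.31 × 10⁴ mm³

Treat the section as a set of non-overlapping primitives; coordinates are from the bounding-box lower-left.
Flange: 90 × 10, A = 900 mm², y = 85 mm, Ī = 7 500 mm⁴.
Web: 18 × 80, A = 1 440 mm², y = 40 mm, Ī = 768 000 mm⁴.
Centroid: ȳ = ΣA·y / ΣA = 57.308 mm.
Transfer each piece to the horizontal axis through the centroid using Ī + A·d² with d = y − 57.308:
  flange: d = 27.692 mm → contributes +697 678 mm⁴
  web: d = -17.308 mm → contributes +1 199 361 mm⁴
Total I = 1 897 038 mm⁴.
Extreme fibre distance c = 57.308 mm; S = I/c = 33 103 mm³.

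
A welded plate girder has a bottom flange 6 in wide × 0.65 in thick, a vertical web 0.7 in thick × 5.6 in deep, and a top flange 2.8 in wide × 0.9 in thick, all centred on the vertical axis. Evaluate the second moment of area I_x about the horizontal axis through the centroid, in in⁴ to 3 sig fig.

Treat the section as a set of non-overlapping primitives; coordinates are from the bounding-box lower-left.
Bottom plate: 6 × 0.65, A = 3.9 in², y = 0.325 in, Ī = 0.13731 in⁴.
Web plate: 0.7 × 5.6, A = 3.92 in², y = 3.45 in, Ī = 10.244 in⁴.
Top plate: 2.8 × 0.9, A = 2.52 in², y = 6.7 in, Ī = 0.1701 in⁴.
Centroid: ȳ = ΣA·y / ΣA = 3.0634 in.
Transfer each piece to the horizontal axis through the centroid using Ī + A·d² with d = y − 3.0634:
  bottom plate: d = -2.7384 in → contributes +29.383 in⁴
  web plate: d = 0.38661 in → contributes +10.83 in⁴
  top plate: d = 3.6366 in → contributes +33.497 in⁴
Total I = 73.71 in⁴.

I_x ≈ 73.7 in⁴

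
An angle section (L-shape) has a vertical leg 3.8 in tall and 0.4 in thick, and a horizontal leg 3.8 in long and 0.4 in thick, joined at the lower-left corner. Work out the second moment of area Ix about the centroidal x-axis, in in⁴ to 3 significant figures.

Ix ≈ 3.92 in⁴

Decompose the section into non-overlapping parts with the origin at the bottom-left of its bounding rectangle.
Vertical leg: 0.4 × 3.8, A = 1.52 in², y = 1.9 in, Ī = 1.8291 in⁴.
Horizontal leg (remainder): 3.4 × 0.4, A = 1.36 in², y = 0.2 in, Ī = 0.018133 in⁴.
Centroid: ȳ = ΣA·y / ΣA = 1.0972 in.
Transfer each piece to the centroidal x-axis using Ī + A·d² with d = y − 1.0972:
  vertical leg: d = 0.80278 in → contributes +2.8086 in⁴
  horizontal leg (remainder): d = -0.89722 in → contributes +1.1129 in⁴
Total I = 3.9216 in⁴.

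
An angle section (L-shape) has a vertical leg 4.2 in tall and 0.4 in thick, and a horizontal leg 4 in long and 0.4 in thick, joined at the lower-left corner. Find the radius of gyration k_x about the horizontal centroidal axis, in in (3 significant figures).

k_x ≈ 1.30 in

Decompose the section into non-overlapping parts with the origin at the bottom-left of its bounding rectangle.
Vertical leg: 0.4 × 4.2, A = 1.68 in², y = 2.1 in, Ī = 2.4696 in⁴.
Horizontal leg (remainder): 3.6 × 0.4, A = 1.44 in², y = 0.2 in, Ī = 0.0192 in⁴.
Centroid: ȳ = ΣA·y / ΣA = 1.2231 in.
Transfer each piece to the horizontal centroidal axis using Ī + A·d² with d = y − 1.2231:
  vertical leg: d = 0.87692 in → contributes +3.7615 in⁴
  horizontal leg (remainder): d = -1.0231 in → contributes +1.5264 in⁴
Total I = 5.2879 in⁴.
Radius of gyration: k = √(I/A) = √(5.2879 / 3.12) = 1.3019 in.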